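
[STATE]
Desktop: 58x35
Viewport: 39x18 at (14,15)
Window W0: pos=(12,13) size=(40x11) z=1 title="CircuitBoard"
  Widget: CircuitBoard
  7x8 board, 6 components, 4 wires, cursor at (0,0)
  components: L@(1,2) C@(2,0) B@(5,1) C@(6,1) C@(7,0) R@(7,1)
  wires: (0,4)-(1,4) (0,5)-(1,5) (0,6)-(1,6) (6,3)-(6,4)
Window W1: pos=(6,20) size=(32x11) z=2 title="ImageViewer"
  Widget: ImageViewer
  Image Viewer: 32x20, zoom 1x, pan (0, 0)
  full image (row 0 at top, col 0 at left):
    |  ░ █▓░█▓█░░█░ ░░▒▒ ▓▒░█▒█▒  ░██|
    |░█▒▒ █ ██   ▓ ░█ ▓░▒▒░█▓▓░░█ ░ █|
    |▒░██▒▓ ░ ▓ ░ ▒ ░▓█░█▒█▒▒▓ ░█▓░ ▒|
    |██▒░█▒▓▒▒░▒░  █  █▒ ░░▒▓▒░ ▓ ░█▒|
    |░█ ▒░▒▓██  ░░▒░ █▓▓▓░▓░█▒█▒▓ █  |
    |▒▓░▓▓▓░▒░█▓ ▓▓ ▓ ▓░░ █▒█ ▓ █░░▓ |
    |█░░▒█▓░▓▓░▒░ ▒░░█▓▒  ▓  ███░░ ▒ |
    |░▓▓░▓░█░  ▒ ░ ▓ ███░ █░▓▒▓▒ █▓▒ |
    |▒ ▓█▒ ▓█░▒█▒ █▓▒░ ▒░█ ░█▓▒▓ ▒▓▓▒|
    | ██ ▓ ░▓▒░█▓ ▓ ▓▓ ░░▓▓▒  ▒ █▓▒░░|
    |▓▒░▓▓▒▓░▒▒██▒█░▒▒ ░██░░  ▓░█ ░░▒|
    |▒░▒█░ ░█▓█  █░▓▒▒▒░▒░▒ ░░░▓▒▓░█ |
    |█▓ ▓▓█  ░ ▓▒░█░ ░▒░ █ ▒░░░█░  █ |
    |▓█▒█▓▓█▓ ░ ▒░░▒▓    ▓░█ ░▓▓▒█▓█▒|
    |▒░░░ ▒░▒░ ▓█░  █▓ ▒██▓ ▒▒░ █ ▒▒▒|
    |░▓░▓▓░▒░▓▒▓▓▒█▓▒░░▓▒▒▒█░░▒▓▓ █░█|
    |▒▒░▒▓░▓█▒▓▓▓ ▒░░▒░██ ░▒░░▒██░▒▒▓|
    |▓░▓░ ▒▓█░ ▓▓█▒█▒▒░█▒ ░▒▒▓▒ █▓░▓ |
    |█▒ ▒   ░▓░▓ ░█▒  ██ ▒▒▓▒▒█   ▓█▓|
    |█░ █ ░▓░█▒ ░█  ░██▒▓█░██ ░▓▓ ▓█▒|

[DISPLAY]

─────────────────────────────────────┨ 
  0 1 2 3 4 5 6                      ┃ 
  [.]              ·   ·   ·         ┃ 
                   │   │   │         ┃ 
           L       ·   ·   ·         ┃ 
━━━━━━━━━━━━━━━━━━━━━━━┓             ┃ 
iewer                  ┃             ┃ 
───────────────────────┨             ┃ 
█▓█░░█░ ░░▒▒ ▓▒░█▒█▒  ░┃━━━━━━━━━━━━━┛ 
██   ▓ ░█ ▓░▒▒░█▓▓░░█ ░┃               
░ ▓ ░ ▒ ░▓█░█▒█▒▒▓ ░█▓░┃               
▒▒░▒░  █  █▒ ░░▒▓▒░ ▓ ░┃               
██  ░░▒░ █▓▓▓░▓░█▒█▒▓ █┃               
▒░█▓ ▓▓ ▓ ▓░░ █▒█ ▓ █░░┃               
▓▓░▒░ ▒░░█▓▒  ▓  ███░░ ┃               
━━━━━━━━━━━━━━━━━━━━━━━┛               
                                       
                                       


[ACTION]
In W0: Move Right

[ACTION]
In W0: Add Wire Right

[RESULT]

─────────────────────────────────────┨ 
  0 1 2 3 4 5 6                      ┃ 
      [.]─ ·       ·   ·   ·         ┃ 
                   │   │   │         ┃ 
           L       ·   ·   ·         ┃ 
━━━━━━━━━━━━━━━━━━━━━━━┓             ┃ 
iewer                  ┃             ┃ 
───────────────────────┨             ┃ 
█▓█░░█░ ░░▒▒ ▓▒░█▒█▒  ░┃━━━━━━━━━━━━━┛ 
██   ▓ ░█ ▓░▒▒░█▓▓░░█ ░┃               
░ ▓ ░ ▒ ░▓█░█▒█▒▒▓ ░█▓░┃               
▒▒░▒░  █  █▒ ░░▒▓▒░ ▓ ░┃               
██  ░░▒░ █▓▓▓░▓░█▒█▒▓ █┃               
▒░█▓ ▓▓ ▓ ▓░░ █▒█ ▓ █░░┃               
▓▓░▒░ ▒░░█▓▒  ▓  ███░░ ┃               
━━━━━━━━━━━━━━━━━━━━━━━┛               
                                       
                                       


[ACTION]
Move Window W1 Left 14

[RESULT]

─────────────────────────────────────┨ 
  0 1 2 3 4 5 6                      ┃ 
      [.]─ ·       ·   ·   ·         ┃ 
                   │   │   │         ┃ 
           L       ·   ·   ·         ┃ 
━━━━━━━━━━━━━━━━━┓                   ┃ 
                 ┃                   ┃ 
─────────────────┨                   ┃ 
░ ░░▒▒ ▓▒░█▒█▒  ░┃━━━━━━━━━━━━━━━━━━━┛ 
 ░█ ▓░▒▒░█▓▓░░█ ░┃                     
▒ ░▓█░█▒█▒▒▓ ░█▓░┃                     
 █  █▒ ░░▒▓▒░ ▓ ░┃                     
▒░ █▓▓▓░▓░█▒█▒▓ █┃                     
▓ ▓ ▓░░ █▒█ ▓ █░░┃                     
▒░░█▓▒  ▓  ███░░ ┃                     
━━━━━━━━━━━━━━━━━┛                     
                                       
                                       


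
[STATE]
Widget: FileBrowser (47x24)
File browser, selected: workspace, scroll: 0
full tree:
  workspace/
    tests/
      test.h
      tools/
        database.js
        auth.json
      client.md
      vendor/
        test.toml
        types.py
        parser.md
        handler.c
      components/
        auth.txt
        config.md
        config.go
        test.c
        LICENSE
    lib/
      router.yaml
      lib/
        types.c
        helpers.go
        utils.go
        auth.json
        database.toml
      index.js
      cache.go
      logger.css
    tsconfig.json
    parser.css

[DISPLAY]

> [-] workspace/                               
    [+] tests/                                 
    [+] lib/                                   
    tsconfig.json                              
    parser.css                                 
                                               
                                               
                                               
                                               
                                               
                                               
                                               
                                               
                                               
                                               
                                               
                                               
                                               
                                               
                                               
                                               
                                               
                                               
                                               


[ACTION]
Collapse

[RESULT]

> [+] workspace/                               
                                               
                                               
                                               
                                               
                                               
                                               
                                               
                                               
                                               
                                               
                                               
                                               
                                               
                                               
                                               
                                               
                                               
                                               
                                               
                                               
                                               
                                               
                                               


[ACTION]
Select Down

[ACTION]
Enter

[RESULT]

> [-] workspace/                               
    [+] tests/                                 
    [+] lib/                                   
    tsconfig.json                              
    parser.css                                 
                                               
                                               
                                               
                                               
                                               
                                               
                                               
                                               
                                               
                                               
                                               
                                               
                                               
                                               
                                               
                                               
                                               
                                               
                                               


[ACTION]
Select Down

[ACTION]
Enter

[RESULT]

  [-] workspace/                               
  > [-] tests/                                 
      test.h                                   
      [+] tools/                               
      client.md                                
      [+] vendor/                              
      [+] components/                          
    [+] lib/                                   
    tsconfig.json                              
    parser.css                                 
                                               
                                               
                                               
                                               
                                               
                                               
                                               
                                               
                                               
                                               
                                               
                                               
                                               
                                               


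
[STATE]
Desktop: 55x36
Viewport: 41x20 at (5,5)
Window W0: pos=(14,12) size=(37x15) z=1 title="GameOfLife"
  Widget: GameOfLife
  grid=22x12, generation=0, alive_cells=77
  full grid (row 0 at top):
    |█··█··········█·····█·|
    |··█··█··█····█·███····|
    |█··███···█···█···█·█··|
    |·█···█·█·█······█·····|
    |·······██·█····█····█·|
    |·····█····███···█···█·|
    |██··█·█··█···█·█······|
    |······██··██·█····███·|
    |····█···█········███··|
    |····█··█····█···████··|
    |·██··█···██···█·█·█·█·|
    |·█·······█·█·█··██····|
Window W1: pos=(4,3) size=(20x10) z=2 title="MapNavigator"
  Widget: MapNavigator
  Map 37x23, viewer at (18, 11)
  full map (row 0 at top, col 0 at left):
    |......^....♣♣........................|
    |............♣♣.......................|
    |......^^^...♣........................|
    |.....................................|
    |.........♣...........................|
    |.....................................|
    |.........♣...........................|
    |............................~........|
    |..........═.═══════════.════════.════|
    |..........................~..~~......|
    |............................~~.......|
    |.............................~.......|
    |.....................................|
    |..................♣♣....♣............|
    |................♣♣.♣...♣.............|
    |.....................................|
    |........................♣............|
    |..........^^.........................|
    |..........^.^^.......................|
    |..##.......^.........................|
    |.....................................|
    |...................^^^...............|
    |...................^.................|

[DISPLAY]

──────────────────┨                      
.═.═══════════.═══┃                      
.................~┃                      
..................┃                      
.........@........┃                      
..................┃                      
.........♣♣....♣..┃                      
━━━━━━━━━━━━━━━━━━┛━━━━━━━━━━━━━━━━━━━━━━
         ┃ GameOfLife                    
         ┠───────────────────────────────
         ┃Gen: 0                         
         ┃··█··█··█····█·███····         
         ┃█··███···█···█···█·█··         
         ┃·█···█·█·█······█·····         
         ┃·······██·█····█····█·         
         ┃·····█····███···█···█·         
         ┃██··█·█··█···█·█······         
         ┃······██··██·█····███·         
         ┃····█···█········███··         
         ┃····█··█····█···████··         


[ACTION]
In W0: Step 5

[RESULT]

──────────────────┨                      
.═.═══════════.═══┃                      
.................~┃                      
..................┃                      
.........@........┃                      
..................┃                      
.........♣♣....♣..┃                      
━━━━━━━━━━━━━━━━━━┛━━━━━━━━━━━━━━━━━━━━━━
         ┃ GameOfLife                    
         ┠───────────────────────────────
         ┃Gen: 5                         
         ┃········█·██·█········         
         ┃···█········█·█·······         
         ┃······················         
         ┃······███····█··█·····         
         ┃······█··█············         
         ┃···············█······         
         ┃············█··██·····         
         ┃···█·······█·██·······         
         ┃·█████····██·█········         


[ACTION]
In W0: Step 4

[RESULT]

──────────────────┨                      
.═.═══════════.═══┃                      
.................~┃                      
..................┃                      
.........@........┃                      
..................┃                      
.........♣♣....♣..┃                      
━━━━━━━━━━━━━━━━━━┛━━━━━━━━━━━━━━━━━━━━━━
         ┃ GameOfLife                    
         ┠───────────────────────────────
         ┃Gen: 9                         
         ┃·············██·······         
         ┃·······██····██·······         
         ┃·····██···············         
         ┃·····██·██············         
         ┃·············█·█······         
         ┃···········███·█······         
         ┃···········█·█·█······         
         ┃··········█····█······         
         ┃·············███······         


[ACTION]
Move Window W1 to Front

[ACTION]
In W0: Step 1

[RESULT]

──────────────────┨                      
.═.═══════════.═══┃                      
.................~┃                      
..................┃                      
.........@........┃                      
..................┃                      
.........♣♣....♣..┃                      
━━━━━━━━━━━━━━━━━━┛━━━━━━━━━━━━━━━━━━━━━━
         ┃ GameOfLife                    
         ┠───────────────────────────────
         ┃Gen: 10                        
         ┃·············██·······         
         ┃······██·····██·······         
         ┃·····█···█············         
         ┃·····███··············         
         ┃·············█········         
         ┃···········█·█·██·····         
         ┃··········██·█·██·····         
         ┃············██·██·····         
         ┃··········██···█······         


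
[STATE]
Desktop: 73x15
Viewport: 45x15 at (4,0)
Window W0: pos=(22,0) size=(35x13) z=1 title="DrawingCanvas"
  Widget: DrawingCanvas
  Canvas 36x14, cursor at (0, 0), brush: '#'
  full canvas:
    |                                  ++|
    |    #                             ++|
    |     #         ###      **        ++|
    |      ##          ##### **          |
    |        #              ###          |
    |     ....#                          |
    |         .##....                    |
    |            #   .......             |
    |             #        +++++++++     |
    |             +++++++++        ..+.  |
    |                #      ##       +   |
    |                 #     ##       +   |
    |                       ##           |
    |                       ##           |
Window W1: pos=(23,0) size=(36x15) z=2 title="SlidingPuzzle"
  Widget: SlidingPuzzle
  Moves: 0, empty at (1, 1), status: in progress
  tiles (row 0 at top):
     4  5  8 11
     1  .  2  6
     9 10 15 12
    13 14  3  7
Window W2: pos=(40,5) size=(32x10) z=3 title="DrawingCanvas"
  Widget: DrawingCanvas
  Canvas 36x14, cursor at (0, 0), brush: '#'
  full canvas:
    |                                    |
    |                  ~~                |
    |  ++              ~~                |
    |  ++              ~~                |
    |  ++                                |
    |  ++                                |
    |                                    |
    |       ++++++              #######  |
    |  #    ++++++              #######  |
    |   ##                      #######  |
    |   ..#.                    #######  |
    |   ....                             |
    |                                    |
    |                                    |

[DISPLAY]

                  ┏┏━━━━━━━━━━━━━━━━━━━━━━━━━
                  ┃┃ SlidingPuzzle           
                  ┠┠─────────────────────────
                  ┃┃┌────┬────┬────┬────┐    
                  ┃┃│  4 │  5 │  8 │ 11 │    
                  ┃┃├────┼────┼────┼┏━━━━━━━━
                  ┃┃│  1 │    │  2 │┃ Drawing
                  ┃┃├────┼────┼────┼┠────────
                  ┃┃│  9 │ 10 │ 15 │┃+       
                  ┃┃├────┼────┼────┼┃        
                  ┃┃│ 13 │ 14 │  3 │┃  ++    
                  ┃┃└────┴────┴────┴┃  ++    
                  ┗┃Moves: 0        ┃  ++    
                   ┃                ┃  ++    
                   ┗━━━━━━━━━━━━━━━━┗━━━━━━━━


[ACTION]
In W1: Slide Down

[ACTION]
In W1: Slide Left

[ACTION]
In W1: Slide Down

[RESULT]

                  ┏┏━━━━━━━━━━━━━━━━━━━━━━━━━
                  ┃┃ SlidingPuzzle           
                  ┠┠─────────────────────────
                  ┃┃┌────┬────┬────┬────┐    
                  ┃┃│  4 │  8 │    │ 11 │    
                  ┃┃├────┼────┼────┼┏━━━━━━━━
                  ┃┃│  1 │  5 │  2 │┃ Drawing
                  ┃┃├────┼────┼────┼┠────────
                  ┃┃│  9 │ 10 │ 15 │┃+       
                  ┃┃├────┼────┼────┼┃        
                  ┃┃│ 13 │ 14 │  3 │┃  ++    
                  ┃┃└────┴────┴────┴┃  ++    
                  ┗┃Moves: 2        ┃  ++    
                   ┃                ┃  ++    
                   ┗━━━━━━━━━━━━━━━━┗━━━━━━━━


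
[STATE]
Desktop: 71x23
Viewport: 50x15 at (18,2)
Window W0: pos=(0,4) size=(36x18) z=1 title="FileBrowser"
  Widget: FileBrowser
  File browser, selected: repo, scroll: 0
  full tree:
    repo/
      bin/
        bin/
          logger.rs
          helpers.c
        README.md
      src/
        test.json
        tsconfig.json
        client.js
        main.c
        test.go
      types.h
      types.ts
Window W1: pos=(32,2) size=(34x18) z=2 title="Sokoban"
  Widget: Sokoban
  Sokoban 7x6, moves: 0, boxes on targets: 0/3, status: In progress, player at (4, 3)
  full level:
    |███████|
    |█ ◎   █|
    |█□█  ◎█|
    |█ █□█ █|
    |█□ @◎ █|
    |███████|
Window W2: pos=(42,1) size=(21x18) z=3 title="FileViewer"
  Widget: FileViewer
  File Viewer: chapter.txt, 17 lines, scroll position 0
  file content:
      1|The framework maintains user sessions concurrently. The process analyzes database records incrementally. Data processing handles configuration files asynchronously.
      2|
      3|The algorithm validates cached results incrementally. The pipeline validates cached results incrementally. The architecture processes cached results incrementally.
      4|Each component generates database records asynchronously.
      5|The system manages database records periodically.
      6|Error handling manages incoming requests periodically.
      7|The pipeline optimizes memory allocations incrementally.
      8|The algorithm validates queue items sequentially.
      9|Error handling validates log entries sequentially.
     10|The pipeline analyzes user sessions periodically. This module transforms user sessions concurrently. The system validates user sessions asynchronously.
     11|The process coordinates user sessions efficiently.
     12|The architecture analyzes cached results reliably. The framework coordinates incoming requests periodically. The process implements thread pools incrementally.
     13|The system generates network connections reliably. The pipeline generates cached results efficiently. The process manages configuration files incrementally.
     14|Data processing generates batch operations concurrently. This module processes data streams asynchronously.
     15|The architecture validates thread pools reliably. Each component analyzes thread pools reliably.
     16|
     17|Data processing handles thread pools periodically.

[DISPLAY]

              ┏━━━━━━━━━┃ FileViewer        ┃━━┓  
              ┃ Sokoban ┠───────────────────┨  ┃  
━━━━━━━━━━━━━━┠─────────┃The framework main▲┃──┨  
              ┃███████  ┃                  █┃  ┃  
──────────────┃█ ◎   █  ┃The algorithm vali░┃  ┃  
              ┃█□█  ◎█  ┃Each component gen░┃  ┃  
              ┃█ █□█ █  ┃The system manages░┃  ┃  
              ┃█□ @◎ █  ┃Error handling man░┃  ┃  
              ┃███████  ┃The pipeline optim░┃  ┃  
              ┃Moves: 0 ┃The algorithm vali░┃  ┃  
              ┃         ┃Error handling val░┃  ┃  
              ┃         ┃The pipeline analy░┃  ┃  
              ┃         ┃The process coordi░┃  ┃  
              ┃         ┃The architecture a░┃  ┃  
              ┃         ┃The system generat░┃  ┃  


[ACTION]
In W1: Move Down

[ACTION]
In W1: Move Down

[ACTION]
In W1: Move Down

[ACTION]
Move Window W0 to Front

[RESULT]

              ┏━━━━━━━━━┃ FileViewer        ┃━━┓  
              ┃ Sokoban ┠───────────────────┨  ┃  
━━━━━━━━━━━━━━━━━┓──────┃The framework main▲┃──┨  
                 ┃████  ┃                  █┃  ┃  
─────────────────┨   █  ┃The algorithm vali░┃  ┃  
                 ┃  ◎█  ┃Each component gen░┃  ┃  
                 ┃□█ █  ┃The system manages░┃  ┃  
                 ┃@◎ █  ┃Error handling man░┃  ┃  
                 ┃████  ┃The pipeline optim░┃  ┃  
                 ┃es: 0 ┃The algorithm vali░┃  ┃  
                 ┃      ┃Error handling val░┃  ┃  
                 ┃      ┃The pipeline analy░┃  ┃  
                 ┃      ┃The process coordi░┃  ┃  
                 ┃      ┃The architecture a░┃  ┃  
                 ┃      ┃The system generat░┃  ┃  


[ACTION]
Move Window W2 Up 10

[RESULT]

              ┏━━━━━━━━━┠───────────────────┨━━┓  
              ┃ Sokoban ┃The framework main▲┃  ┃  
━━━━━━━━━━━━━━━━━┓──────┃                  █┃──┨  
                 ┃████  ┃The algorithm vali░┃  ┃  
─────────────────┨   █  ┃Each component gen░┃  ┃  
                 ┃  ◎█  ┃The system manages░┃  ┃  
                 ┃□█ █  ┃Error handling man░┃  ┃  
                 ┃@◎ █  ┃The pipeline optim░┃  ┃  
                 ┃████  ┃The algorithm vali░┃  ┃  
                 ┃es: 0 ┃Error handling val░┃  ┃  
                 ┃      ┃The pipeline analy░┃  ┃  
                 ┃      ┃The process coordi░┃  ┃  
                 ┃      ┃The architecture a░┃  ┃  
                 ┃      ┃The system generat░┃  ┃  
                 ┃      ┃Data processing ge▼┃  ┃  


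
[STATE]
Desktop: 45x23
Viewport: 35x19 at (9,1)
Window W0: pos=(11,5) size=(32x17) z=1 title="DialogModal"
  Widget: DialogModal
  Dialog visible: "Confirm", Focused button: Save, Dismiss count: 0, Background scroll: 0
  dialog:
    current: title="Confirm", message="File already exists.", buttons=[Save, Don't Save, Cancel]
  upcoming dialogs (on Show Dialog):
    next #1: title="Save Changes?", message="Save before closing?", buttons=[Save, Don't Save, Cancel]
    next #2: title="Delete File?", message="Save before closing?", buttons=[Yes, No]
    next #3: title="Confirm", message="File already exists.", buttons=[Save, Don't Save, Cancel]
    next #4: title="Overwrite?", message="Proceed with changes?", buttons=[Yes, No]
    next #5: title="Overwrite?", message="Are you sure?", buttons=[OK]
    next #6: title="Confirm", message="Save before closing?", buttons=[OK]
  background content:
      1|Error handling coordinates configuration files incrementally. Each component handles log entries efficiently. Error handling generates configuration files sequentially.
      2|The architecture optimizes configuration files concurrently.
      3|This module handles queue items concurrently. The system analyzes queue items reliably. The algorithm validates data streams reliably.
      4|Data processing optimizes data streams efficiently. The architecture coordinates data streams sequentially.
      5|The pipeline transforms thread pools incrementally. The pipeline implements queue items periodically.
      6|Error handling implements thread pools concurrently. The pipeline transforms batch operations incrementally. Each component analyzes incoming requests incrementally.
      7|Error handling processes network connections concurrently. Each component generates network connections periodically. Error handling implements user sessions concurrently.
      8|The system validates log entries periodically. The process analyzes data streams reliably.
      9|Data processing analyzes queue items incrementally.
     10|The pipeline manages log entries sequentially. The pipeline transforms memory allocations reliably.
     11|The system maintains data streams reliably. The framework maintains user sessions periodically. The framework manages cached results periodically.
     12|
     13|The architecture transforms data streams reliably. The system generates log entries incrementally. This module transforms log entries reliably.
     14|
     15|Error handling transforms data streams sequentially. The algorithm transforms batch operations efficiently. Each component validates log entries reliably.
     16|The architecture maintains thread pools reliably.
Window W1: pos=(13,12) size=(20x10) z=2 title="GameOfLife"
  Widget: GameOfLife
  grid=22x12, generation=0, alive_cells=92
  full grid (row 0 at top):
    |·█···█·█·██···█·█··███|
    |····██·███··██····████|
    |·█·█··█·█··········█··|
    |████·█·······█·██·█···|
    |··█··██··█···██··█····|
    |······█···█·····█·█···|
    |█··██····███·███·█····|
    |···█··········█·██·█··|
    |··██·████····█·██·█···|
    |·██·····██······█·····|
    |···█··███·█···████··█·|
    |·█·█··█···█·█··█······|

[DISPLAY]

                                   
                                   
                                   
                                   
  ┏━━━━━━━━━━━━━━━━━━━━━━━━━━━━━━┓ 
  ┃ DialogModal                  ┃ 
  ┠──────────────────────────────┨ 
  ┃Error handling coordinates con┃ 
  ┃The architecture optimizes con┃ 
  ┃This module handles queue item┃ 
  ┃Data processing optimizes data┃ 
  ┃T┏━━━━━━━━━━━━━━━━━━┓──────┐ad┃ 
  ┃E┃ GameOfLife       ┃      │re┃ 
  ┃E┠──────────────────┨sts.  │wo┃ 
  ┃T┃Gen: 0            ┃   Can│ri┃ 
  ┃D┃██·█·······█·██·█·┃──────┘ue┃ 
  ┃T┃█··██··█···██··█··┃log entri┃ 
  ┃T┃····█···█·····█·█·┃data stre┃ 
  ┃ ┃·██····███·███·█··┃         ┃ 


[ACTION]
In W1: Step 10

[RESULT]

                                   
                                   
                                   
                                   
  ┏━━━━━━━━━━━━━━━━━━━━━━━━━━━━━━┓ 
  ┃ DialogModal                  ┃ 
  ┠──────────────────────────────┨ 
  ┃Error handling coordinates con┃ 
  ┃The architecture optimizes con┃ 
  ┃This module handles queue item┃ 
  ┃Data processing optimizes data┃ 
  ┃T┏━━━━━━━━━━━━━━━━━━┓──────┐ad┃ 
  ┃E┃ GameOfLife       ┃      │re┃ 
  ┃E┠──────────────────┨sts.  │wo┃ 
  ┃T┃Gen: 10           ┃   Can│ri┃ 
  ┃D┃·······█···█····█·┃──────┘ue┃ 
  ┃T┃············█·███·┃log entri┃ 
  ┃T┃·····███·····█····┃data stre┃ 
  ┃ ┃··················┃         ┃ 


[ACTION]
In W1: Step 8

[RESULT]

                                   
                                   
                                   
                                   
  ┏━━━━━━━━━━━━━━━━━━━━━━━━━━━━━━┓ 
  ┃ DialogModal                  ┃ 
  ┠──────────────────────────────┨ 
  ┃Error handling coordinates con┃ 
  ┃The architecture optimizes con┃ 
  ┃This module handles queue item┃ 
  ┃Data processing optimizes data┃ 
  ┃T┏━━━━━━━━━━━━━━━━━━┓──────┐ad┃ 
  ┃E┃ GameOfLife       ┃      │re┃ 
  ┃E┠──────────────────┨sts.  │wo┃ 
  ┃T┃Gen: 18           ┃   Can│ri┃ 
  ┃D┃······█··█··███·██┃──────┘ue┃ 
  ┃T┃·····███·····████·┃log entri┃ 
  ┃T┃······█·········██┃data stre┃ 
  ┃ ┃·······█··········┃         ┃ 


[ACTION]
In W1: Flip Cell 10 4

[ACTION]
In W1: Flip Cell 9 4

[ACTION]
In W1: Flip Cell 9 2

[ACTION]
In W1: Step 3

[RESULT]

                                   
                                   
                                   
                                   
  ┏━━━━━━━━━━━━━━━━━━━━━━━━━━━━━━┓ 
  ┃ DialogModal                  ┃ 
  ┠──────────────────────────────┨ 
  ┃Error handling coordinates con┃ 
  ┃The architecture optimizes con┃ 
  ┃This module handles queue item┃ 
  ┃Data processing optimizes data┃ 
  ┃T┏━━━━━━━━━━━━━━━━━━┓──────┐ad┃ 
  ┃E┃ GameOfLife       ┃      │re┃ 
  ┃E┠──────────────────┨sts.  │wo┃ 
  ┃T┃Gen: 21           ┃   Can│ri┃ 
  ┃D┃········██·██·····┃──────┘ue┃ 
  ┃T┃·····██·██······██┃log entri┃ 
  ┃T┃·······█·······█··┃data stre┃ 
  ┃ ┃················█·┃         ┃ 


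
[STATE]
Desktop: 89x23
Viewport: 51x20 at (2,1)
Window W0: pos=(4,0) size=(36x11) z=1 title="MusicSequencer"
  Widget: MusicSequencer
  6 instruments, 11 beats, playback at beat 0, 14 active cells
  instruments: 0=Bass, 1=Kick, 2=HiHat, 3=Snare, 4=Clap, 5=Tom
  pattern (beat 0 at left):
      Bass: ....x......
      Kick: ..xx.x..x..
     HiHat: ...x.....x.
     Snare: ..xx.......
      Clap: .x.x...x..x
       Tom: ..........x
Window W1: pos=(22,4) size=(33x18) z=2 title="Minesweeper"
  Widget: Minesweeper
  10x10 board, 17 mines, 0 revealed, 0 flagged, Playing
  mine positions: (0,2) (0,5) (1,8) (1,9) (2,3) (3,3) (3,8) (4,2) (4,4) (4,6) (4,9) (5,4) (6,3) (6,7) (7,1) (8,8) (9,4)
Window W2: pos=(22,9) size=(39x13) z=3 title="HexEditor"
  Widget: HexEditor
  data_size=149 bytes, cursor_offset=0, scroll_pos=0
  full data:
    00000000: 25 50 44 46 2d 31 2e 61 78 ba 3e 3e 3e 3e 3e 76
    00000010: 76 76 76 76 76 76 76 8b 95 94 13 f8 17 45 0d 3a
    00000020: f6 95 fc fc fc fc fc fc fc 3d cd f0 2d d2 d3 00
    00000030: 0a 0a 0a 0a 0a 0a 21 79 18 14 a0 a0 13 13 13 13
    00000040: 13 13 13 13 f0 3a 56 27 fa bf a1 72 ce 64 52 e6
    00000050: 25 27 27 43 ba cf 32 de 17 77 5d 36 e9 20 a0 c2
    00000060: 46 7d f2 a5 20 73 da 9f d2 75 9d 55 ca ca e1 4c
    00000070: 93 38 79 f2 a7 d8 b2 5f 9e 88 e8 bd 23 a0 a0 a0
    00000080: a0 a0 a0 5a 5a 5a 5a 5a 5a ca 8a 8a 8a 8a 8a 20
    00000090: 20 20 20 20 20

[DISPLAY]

  ┃ MusicSequencer                   ┃             
  ┠──────────────────────────────────┨             
  ┃      ▼1234567890                 ┃             
  ┃  Bass····█······┏━━━━━━━━━━━━━━━━━━━━━━━━━━━━━━
  ┃  Kick··██·█··█··┃ Minesweeper                  
  ┃ HiHat···█·····█·┠──────────────────────────────
  ┃ Snare··██·······┃■■■■■■■■■■                    
  ┃  Clap·█·█···█··█┃■■■■■■■■■■                    
  ┃   Tom··········█┏━━━━━━━━━━━━━━━━━━━━━━━━━━━━━━
  ┗━━━━━━━━━━━━━━━━━┃ HexEditor                    
                    ┠──────────────────────────────
                    ┃00000000  25 50 44 46 2d 31 2e
                    ┃00000010  76 76 76 76 76 76 76
                    ┃00000020  f6 95 fc fc fc fc fc
                    ┃00000030  0a 0a 0a 0a 0a 0a 21
                    ┃00000040  13 13 13 13 f0 3a 56
                    ┃00000050  25 27 27 43 ba cf 32
                    ┃00000060  46 7d f2 a5 20 73 da
                    ┃00000070  93 38 79 f2 a7 d8 b2
                    ┃00000080  a0 a0 a0 5a 5a 5a 5a


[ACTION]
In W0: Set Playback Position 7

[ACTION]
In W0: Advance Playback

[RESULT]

  ┃ MusicSequencer                   ┃             
  ┠──────────────────────────────────┨             
  ┃      01234567▼90                 ┃             
  ┃  Bass····█······┏━━━━━━━━━━━━━━━━━━━━━━━━━━━━━━
  ┃  Kick··██·█··█··┃ Minesweeper                  
  ┃ HiHat···█·····█·┠──────────────────────────────
  ┃ Snare··██·······┃■■■■■■■■■■                    
  ┃  Clap·█·█···█··█┃■■■■■■■■■■                    
  ┃   Tom··········█┏━━━━━━━━━━━━━━━━━━━━━━━━━━━━━━
  ┗━━━━━━━━━━━━━━━━━┃ HexEditor                    
                    ┠──────────────────────────────
                    ┃00000000  25 50 44 46 2d 31 2e
                    ┃00000010  76 76 76 76 76 76 76
                    ┃00000020  f6 95 fc fc fc fc fc
                    ┃00000030  0a 0a 0a 0a 0a 0a 21
                    ┃00000040  13 13 13 13 f0 3a 56
                    ┃00000050  25 27 27 43 ba cf 32
                    ┃00000060  46 7d f2 a5 20 73 da
                    ┃00000070  93 38 79 f2 a7 d8 b2
                    ┃00000080  a0 a0 a0 5a 5a 5a 5a


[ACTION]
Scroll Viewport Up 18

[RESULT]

  ┏━━━━━━━━━━━━━━━━━━━━━━━━━━━━━━━━━━┓             
  ┃ MusicSequencer                   ┃             
  ┠──────────────────────────────────┨             
  ┃      01234567▼90                 ┃             
  ┃  Bass····█······┏━━━━━━━━━━━━━━━━━━━━━━━━━━━━━━
  ┃  Kick··██·█··█··┃ Minesweeper                  
  ┃ HiHat···█·····█·┠──────────────────────────────
  ┃ Snare··██·······┃■■■■■■■■■■                    
  ┃  Clap·█·█···█··█┃■■■■■■■■■■                    
  ┃   Tom··········█┏━━━━━━━━━━━━━━━━━━━━━━━━━━━━━━
  ┗━━━━━━━━━━━━━━━━━┃ HexEditor                    
                    ┠──────────────────────────────
                    ┃00000000  25 50 44 46 2d 31 2e
                    ┃00000010  76 76 76 76 76 76 76
                    ┃00000020  f6 95 fc fc fc fc fc
                    ┃00000030  0a 0a 0a 0a 0a 0a 21
                    ┃00000040  13 13 13 13 f0 3a 56
                    ┃00000050  25 27 27 43 ba cf 32
                    ┃00000060  46 7d f2 a5 20 73 da
                    ┃00000070  93 38 79 f2 a7 d8 b2


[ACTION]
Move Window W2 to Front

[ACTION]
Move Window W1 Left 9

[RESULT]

  ┏━━━━━━━━━━━━━━━━━━━━━━━━━━━━━━━━━━┓             
  ┃ MusicSequencer                   ┃             
  ┠──────────────────────────────────┨             
  ┃      01234567▼90                 ┃             
  ┃  Bass··┏━━━━━━━━━━━━━━━━━━━━━━━━━━━━━━━┓       
  ┃  Kick··┃ Minesweeper                   ┃       
  ┃ HiHat··┠───────────────────────────────┨       
  ┃ Snare··┃■■■■■■■■■■                     ┃       
  ┃  Clap·█┃■■■■■■■■■■                     ┃       
  ┃   Tom··┃■■■■■■■■┏━━━━━━━━━━━━━━━━━━━━━━━━━━━━━━
  ┗━━━━━━━━┃■■■■■■■■┃ HexEditor                    
           ┃■■■■■■■■┠──────────────────────────────
           ┃■■■■■■■■┃00000000  25 50 44 46 2d 31 2e
           ┃■■■■■■■■┃00000010  76 76 76 76 76 76 76
           ┃■■■■■■■■┃00000020  f6 95 fc fc fc fc fc
           ┃■■■■■■■■┃00000030  0a 0a 0a 0a 0a 0a 21
           ┃■■■■■■■■┃00000040  13 13 13 13 f0 3a 56
           ┃        ┃00000050  25 27 27 43 ba cf 32
           ┃        ┃00000060  46 7d f2 a5 20 73 da
           ┃        ┃00000070  93 38 79 f2 a7 d8 b2
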